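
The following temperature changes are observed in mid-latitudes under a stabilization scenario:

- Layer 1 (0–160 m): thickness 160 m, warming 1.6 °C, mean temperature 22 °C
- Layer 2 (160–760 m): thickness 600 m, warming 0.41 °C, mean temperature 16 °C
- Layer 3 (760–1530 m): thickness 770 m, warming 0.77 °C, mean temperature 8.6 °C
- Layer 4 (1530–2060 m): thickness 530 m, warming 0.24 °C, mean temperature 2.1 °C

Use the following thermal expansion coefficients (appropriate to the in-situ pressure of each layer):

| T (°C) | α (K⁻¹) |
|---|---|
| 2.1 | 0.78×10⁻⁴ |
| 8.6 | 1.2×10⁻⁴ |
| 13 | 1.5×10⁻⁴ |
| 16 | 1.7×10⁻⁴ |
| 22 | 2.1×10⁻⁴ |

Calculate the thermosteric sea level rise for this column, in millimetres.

Layer 1 at 22 °C → α = 2.1×10⁻⁴ K⁻¹
Layer 2 at 16 °C → α = 1.7×10⁻⁴ K⁻¹
Layer 3 at 8.6 °C → α = 1.2×10⁻⁴ K⁻¹
Layer 4 at 2.1 °C → α = 0.78×10⁻⁴ K⁻¹
2.1×10⁻⁴ × 160 × 1.6 = 0.05376 m
160–760 m: 0.41 × 1.7×10⁻⁴ × 600 = 0.04182 m
0.77 × 770 × 1.2×10⁻⁴ = 0.071148 m
0.24 × 0.78×10⁻⁴ × 530 = 0.0099216 m
Δh = 0.05376 + 0.04182 + 0.071148 + 0.0099216 = 0.1766496 m ≈ 177 mm

about 177 mm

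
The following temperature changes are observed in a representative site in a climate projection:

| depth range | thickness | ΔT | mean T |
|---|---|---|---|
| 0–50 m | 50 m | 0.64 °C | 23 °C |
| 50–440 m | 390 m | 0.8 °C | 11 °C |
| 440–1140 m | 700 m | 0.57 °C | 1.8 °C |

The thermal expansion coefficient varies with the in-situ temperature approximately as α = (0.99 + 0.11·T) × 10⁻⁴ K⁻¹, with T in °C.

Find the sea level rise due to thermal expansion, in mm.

Layer 1: α = (0.99 + 0.11×23)×10⁻⁴ = 3.52×10⁻⁴ K⁻¹
Layer 2: α = (0.99 + 0.11×11)×10⁻⁴ = 2.2×10⁻⁴ K⁻¹
Layer 3: α = (0.99 + 0.11×1.8)×10⁻⁴ = 1.188×10⁻⁴ K⁻¹
0.64 × 50 × 3.52×10⁻⁴ = 0.011264 m
Layer 2: 0.8 × 2.2×10⁻⁴ × 390 = 0.06864 m
0.57 × 700 × 1.188×10⁻⁴ = 0.0474012 m
Δh = 0.011264 + 0.06864 + 0.0474012 = 0.1273052 m ≈ 130 mm

130 mm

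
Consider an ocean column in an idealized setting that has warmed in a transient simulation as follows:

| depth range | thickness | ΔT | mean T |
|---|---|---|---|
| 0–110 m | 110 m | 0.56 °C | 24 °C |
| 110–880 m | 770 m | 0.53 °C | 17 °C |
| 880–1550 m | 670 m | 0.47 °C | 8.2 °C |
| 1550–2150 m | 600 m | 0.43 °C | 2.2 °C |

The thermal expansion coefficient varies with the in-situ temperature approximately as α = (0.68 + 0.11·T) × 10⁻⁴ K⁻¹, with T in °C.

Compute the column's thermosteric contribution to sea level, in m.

Layer 1: α = (0.68 + 0.11×24)×10⁻⁴ = 3.32×10⁻⁴ K⁻¹
Layer 2: α = (0.68 + 0.11×17)×10⁻⁴ = 2.55×10⁻⁴ K⁻¹
Layer 3: α = (0.68 + 0.11×8.2)×10⁻⁴ = 1.582×10⁻⁴ K⁻¹
Layer 4: α = (0.68 + 0.11×2.2)×10⁻⁴ = 0.922×10⁻⁴ K⁻¹
Layer 1: 3.32×10⁻⁴ × 110 × 0.56 = 0.0204512 m
Layer 2: 2.55×10⁻⁴ × 770 × 0.53 = 0.1040655 m
880–1550 m: 1.582×10⁻⁴ × 0.47 × 670 = 0.04981718 m
0.922×10⁻⁴ × 600 × 0.43 = 0.0237876 m
Δh = 0.0204512 + 0.1040655 + 0.04981718 + 0.0237876 = 0.19812148 m ≈ 0.198 m

Δh = 0.198 m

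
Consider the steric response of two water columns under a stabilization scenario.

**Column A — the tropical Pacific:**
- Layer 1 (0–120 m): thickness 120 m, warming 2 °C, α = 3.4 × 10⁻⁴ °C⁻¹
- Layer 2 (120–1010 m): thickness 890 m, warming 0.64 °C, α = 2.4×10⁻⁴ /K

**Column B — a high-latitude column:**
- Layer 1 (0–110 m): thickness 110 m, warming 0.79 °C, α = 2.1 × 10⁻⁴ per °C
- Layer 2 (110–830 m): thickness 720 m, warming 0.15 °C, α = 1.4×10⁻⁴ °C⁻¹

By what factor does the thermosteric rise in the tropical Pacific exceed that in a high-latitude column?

A 3.4×10⁻⁴ × 120 × 2 = 0.08160 m
A 0.64 × 2.4×10⁻⁴ × 890 = 0.136704 m
A total: 0.218304 m
B 0–110 m: 2.1×10⁻⁴ × 0.79 × 110 = 0.018249 m
B 1.4×10⁻⁴ × 720 × 0.15 = 0.01512 m
B total: 0.033369 m
Ratio: 0.218304 / 0.033369 ≈ 6.542

≈ 6.54×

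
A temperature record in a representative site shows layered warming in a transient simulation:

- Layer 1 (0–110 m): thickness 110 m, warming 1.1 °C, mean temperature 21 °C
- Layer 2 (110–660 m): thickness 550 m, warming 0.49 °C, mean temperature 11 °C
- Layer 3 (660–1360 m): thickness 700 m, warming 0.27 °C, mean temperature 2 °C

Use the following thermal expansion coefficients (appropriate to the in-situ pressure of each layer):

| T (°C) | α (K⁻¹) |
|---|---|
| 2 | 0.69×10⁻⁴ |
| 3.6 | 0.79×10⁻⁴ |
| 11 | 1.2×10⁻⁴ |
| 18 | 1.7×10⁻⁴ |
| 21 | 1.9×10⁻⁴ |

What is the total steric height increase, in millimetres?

Layer 1 at 21 °C → α = 1.9×10⁻⁴ K⁻¹
Layer 2 at 11 °C → α = 1.2×10⁻⁴ K⁻¹
Layer 3 at 2 °C → α = 0.69×10⁻⁴ K⁻¹
0–110 m: 1.1 × 1.9×10⁻⁴ × 110 = 0.02299 m
110–660 m: 1.2×10⁻⁴ × 550 × 0.49 = 0.03234 m
660–1360 m: 0.69×10⁻⁴ × 700 × 0.27 = 0.013041 m
Δh = 0.02299 + 0.03234 + 0.013041 = 0.068371 m

Δh = 68.4 mm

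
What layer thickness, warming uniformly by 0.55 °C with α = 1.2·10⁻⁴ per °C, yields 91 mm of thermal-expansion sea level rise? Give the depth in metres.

H ≈ 1380 m

H = Δh/(αΔT) = 0.091 / (1.2×10⁻⁴ × 0.55) ≈ 1379 m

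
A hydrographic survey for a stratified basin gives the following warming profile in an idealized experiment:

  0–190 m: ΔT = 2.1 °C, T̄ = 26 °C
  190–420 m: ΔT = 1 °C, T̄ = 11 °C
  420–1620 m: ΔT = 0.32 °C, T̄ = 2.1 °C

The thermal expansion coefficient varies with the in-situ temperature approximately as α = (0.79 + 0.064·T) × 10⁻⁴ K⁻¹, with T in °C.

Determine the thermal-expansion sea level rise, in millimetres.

Layer 1: α = (0.79 + 0.064×26)×10⁻⁴ = 2.454×10⁻⁴ K⁻¹
Layer 2: α = (0.79 + 0.064×11)×10⁻⁴ = 1.494×10⁻⁴ K⁻¹
Layer 3: α = (0.79 + 0.064×2.1)×10⁻⁴ = 0.9244×10⁻⁴ K⁻¹
190 × 2.1 × 2.454×10⁻⁴ = 0.0979146 m
Layer 2: 1 × 1.494×10⁻⁴ × 230 = 0.034362 m
Layer 3: 1200 × 0.9244×10⁻⁴ × 0.32 = 0.03549696 m
Δh = 0.0979146 + 0.034362 + 0.03549696 = 0.16777356 m

about 168 mm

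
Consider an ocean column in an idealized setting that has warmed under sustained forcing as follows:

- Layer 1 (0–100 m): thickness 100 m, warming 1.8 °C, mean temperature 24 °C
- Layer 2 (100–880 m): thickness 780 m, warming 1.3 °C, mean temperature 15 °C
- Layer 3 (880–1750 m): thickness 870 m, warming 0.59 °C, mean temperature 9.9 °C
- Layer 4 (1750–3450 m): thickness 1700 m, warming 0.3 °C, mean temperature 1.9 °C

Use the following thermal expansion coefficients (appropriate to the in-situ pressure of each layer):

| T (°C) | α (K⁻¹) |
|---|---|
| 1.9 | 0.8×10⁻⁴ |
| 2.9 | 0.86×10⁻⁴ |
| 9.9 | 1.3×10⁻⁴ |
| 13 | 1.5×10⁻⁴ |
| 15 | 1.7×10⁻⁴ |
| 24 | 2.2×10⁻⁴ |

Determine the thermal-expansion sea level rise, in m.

Δh = 0.320 m

Layer 1 at 24 °C → α = 2.2×10⁻⁴ K⁻¹
Layer 2 at 15 °C → α = 1.7×10⁻⁴ K⁻¹
Layer 3 at 9.9 °C → α = 1.3×10⁻⁴ K⁻¹
Layer 4 at 1.9 °C → α = 0.8×10⁻⁴ K⁻¹
2.2×10⁻⁴ × 1.8 × 100 = 0.03960 m
100–880 m: 1.7×10⁻⁴ × 1.3 × 780 = 0.17238 m
Layer 3: 1.3×10⁻⁴ × 0.59 × 870 = 0.066729 m
1750–3450 m: 0.8×10⁻⁴ × 1700 × 0.3 = 0.04080 m
Δh = 0.03960 + 0.17238 + 0.066729 + 0.04080 = 0.319509 m ≈ 0.320 m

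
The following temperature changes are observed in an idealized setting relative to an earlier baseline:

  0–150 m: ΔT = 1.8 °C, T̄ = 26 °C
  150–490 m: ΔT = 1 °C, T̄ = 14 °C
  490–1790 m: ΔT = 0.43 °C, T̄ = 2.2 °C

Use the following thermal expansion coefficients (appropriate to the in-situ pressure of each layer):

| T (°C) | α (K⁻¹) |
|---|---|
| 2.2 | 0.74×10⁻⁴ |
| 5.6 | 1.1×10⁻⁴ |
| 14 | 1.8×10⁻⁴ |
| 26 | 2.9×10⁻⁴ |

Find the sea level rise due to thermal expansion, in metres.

0.181 m

Layer 1 at 26 °C → α = 2.9×10⁻⁴ K⁻¹
Layer 2 at 14 °C → α = 1.8×10⁻⁴ K⁻¹
Layer 3 at 2.2 °C → α = 0.74×10⁻⁴ K⁻¹
150 × 2.9×10⁻⁴ × 1.8 = 0.07830 m
150–490 m: 1 × 340 × 1.8×10⁻⁴ = 0.06120 m
Layer 3: 0.74×10⁻⁴ × 0.43 × 1300 = 0.041366 m
Δh = 0.07830 + 0.06120 + 0.041366 = 0.180866 m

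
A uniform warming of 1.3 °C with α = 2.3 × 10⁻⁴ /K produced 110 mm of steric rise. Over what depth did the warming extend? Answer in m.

about 368 m

H = Δh/(αΔT) = 0.11 / (2.3×10⁻⁴ × 1.3) ≈ 367.9 m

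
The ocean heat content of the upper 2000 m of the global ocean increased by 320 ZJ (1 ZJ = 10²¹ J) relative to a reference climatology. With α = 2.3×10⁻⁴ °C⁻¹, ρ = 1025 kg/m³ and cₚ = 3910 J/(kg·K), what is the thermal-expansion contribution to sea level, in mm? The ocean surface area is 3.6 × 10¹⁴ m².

Per unit area: Q = 320×10²¹ / (3.6×10¹⁴) ≈ 8.889×10⁸ J/m²
Δh = αQ/(ρcₚ) = 2.3×10⁻⁴ × 8.889×10⁸ / (1025 × 3910) ≈ 0.051013 m

Δh = 51.0 mm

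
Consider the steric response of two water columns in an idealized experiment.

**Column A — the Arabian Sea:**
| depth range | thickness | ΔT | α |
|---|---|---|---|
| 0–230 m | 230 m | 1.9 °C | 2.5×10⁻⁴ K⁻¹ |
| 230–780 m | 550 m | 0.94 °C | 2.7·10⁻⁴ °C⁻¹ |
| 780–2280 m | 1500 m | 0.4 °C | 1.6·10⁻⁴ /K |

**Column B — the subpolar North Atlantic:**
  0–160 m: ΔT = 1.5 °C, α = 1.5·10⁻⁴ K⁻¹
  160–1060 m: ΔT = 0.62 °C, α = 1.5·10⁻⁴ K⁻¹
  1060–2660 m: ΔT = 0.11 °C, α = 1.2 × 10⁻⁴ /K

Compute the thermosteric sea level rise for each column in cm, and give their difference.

A 1.9 × 230 × 2.5×10⁻⁴ = 0.10925 m
A 2.7×10⁻⁴ × 0.94 × 550 = 0.13959 m
A 780–2280 m: 0.4 × 1.6×10⁻⁴ × 1500 = 0.09600 m
A total: 0.34484 m
B 1.5×10⁻⁴ × 1.5 × 160 = 0.03600 m
B 900 × 0.62 × 1.5×10⁻⁴ = 0.08370 m
B 1060–2660 m: 1600 × 0.11 × 1.2×10⁻⁴ = 0.02112 m
B total: 0.14082 m
Difference: 0.34484 − 0.14082 = 0.20402 m

Δh_A ≈ 34 cm, Δh_B ≈ 14 cm; difference ≈ 20 cm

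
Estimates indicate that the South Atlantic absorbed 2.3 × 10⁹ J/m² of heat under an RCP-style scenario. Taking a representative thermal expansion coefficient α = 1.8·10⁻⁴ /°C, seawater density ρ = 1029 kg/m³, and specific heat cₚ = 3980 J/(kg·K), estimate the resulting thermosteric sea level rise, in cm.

Δh = αQ/(ρcₚ) = 1.8×10⁻⁴ × 2.3×10⁹ / (1029 × 3980) ≈ 0.10109 m

10 cm of thermosteric rise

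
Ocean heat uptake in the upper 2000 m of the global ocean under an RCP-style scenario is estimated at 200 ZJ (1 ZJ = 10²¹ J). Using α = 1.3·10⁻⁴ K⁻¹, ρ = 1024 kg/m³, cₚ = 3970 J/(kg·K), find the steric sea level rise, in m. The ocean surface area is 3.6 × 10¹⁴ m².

Δh = 0.0178 m

Per unit area: Q = 200×10²¹ / (3.6×10¹⁴) ≈ 5.556×10⁸ J/m²
Δh = αQ/(ρcₚ) = 1.3×10⁻⁴ × 5.556×10⁸ / (1024 × 3970) ≈ 0.017767 m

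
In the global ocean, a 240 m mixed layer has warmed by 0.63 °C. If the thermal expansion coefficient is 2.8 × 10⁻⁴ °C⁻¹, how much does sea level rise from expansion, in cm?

4.2 cm of thermosteric rise

Δh = αΔT·H = 2.8×10⁻⁴ × 0.63 × 240 = 0.042336 m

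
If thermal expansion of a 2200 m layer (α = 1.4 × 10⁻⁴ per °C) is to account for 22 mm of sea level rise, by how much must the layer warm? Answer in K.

about 0.071 K

ΔT = Δh/(αH) = 0.022 / (1.4×10⁻⁴ × 2200) ≈ 0.07143 K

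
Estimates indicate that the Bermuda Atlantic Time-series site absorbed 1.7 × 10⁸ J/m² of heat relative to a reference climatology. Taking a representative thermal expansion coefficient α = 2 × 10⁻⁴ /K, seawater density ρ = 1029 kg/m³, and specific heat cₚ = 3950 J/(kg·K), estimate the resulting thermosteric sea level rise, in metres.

Δh = αQ/(ρcₚ) = 2×10⁻⁴ × 1.7×10⁸ / (1029 × 3950) ≈ 0.008365 m

0.00837 m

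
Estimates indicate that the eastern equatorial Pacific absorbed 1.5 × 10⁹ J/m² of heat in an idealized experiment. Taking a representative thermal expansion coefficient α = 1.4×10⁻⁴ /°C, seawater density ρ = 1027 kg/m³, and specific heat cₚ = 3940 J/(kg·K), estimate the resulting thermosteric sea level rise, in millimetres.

Δh ≈ 51.9 mm

Δh = αQ/(ρcₚ) = 1.4×10⁻⁴ × 1.5×10⁹ / (1027 × 3940) ≈ 0.051898 m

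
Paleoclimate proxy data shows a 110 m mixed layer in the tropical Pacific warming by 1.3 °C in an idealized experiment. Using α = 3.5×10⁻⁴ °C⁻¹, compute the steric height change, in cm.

Δh = αΔT·H = 3.5×10⁻⁴ × 1.3 × 110 = 0.05005 m

about 5.0 cm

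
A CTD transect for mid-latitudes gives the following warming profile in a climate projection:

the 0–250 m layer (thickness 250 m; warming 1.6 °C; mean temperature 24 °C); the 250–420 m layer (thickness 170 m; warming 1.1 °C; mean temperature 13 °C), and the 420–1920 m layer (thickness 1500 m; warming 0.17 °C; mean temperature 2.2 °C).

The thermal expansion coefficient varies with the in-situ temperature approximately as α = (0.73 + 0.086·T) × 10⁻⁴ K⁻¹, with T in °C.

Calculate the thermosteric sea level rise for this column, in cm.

17.0 cm

Layer 1: α = (0.73 + 0.086×24)×10⁻⁴ = 2.794×10⁻⁴ K⁻¹
Layer 2: α = (0.73 + 0.086×13)×10⁻⁴ = 1.848×10⁻⁴ K⁻¹
Layer 3: α = (0.73 + 0.086×2.2)×10⁻⁴ = 0.9192×10⁻⁴ K⁻¹
1.6 × 250 × 2.794×10⁻⁴ = 0.11176 m
250–420 m: 1.848×10⁻⁴ × 170 × 1.1 = 0.0345576 m
420–1920 m: 1500 × 0.17 × 0.9192×10⁻⁴ = 0.0234396 m
Δh = 0.11176 + 0.0345576 + 0.0234396 = 0.1697572 m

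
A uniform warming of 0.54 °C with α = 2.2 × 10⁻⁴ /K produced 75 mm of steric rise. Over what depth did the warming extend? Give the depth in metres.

631 m

H = Δh/(αΔT) = 0.075 / (2.2×10⁻⁴ × 0.54) ≈ 631.3 m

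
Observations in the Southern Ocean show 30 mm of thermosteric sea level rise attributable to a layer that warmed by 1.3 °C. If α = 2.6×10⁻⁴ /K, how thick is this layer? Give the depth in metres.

H ≈ 88.8 m

H = Δh/(αΔT) = 0.03 / (2.6×10⁻⁴ × 1.3) ≈ 88.76 m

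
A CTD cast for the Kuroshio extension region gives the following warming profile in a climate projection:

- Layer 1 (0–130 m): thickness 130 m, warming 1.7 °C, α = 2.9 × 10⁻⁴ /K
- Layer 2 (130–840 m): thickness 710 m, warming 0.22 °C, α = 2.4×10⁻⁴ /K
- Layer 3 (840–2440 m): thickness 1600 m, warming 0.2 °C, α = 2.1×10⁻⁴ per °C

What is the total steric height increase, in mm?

Δh = 169 mm

Layer 1: 130 × 1.7 × 2.9×10⁻⁴ = 0.06409 m
130–840 m: 0.22 × 2.4×10⁻⁴ × 710 = 0.037488 m
Layer 3: 0.2 × 1600 × 2.1×10⁻⁴ = 0.06720 m
Δh = 0.06409 + 0.037488 + 0.06720 = 0.168778 m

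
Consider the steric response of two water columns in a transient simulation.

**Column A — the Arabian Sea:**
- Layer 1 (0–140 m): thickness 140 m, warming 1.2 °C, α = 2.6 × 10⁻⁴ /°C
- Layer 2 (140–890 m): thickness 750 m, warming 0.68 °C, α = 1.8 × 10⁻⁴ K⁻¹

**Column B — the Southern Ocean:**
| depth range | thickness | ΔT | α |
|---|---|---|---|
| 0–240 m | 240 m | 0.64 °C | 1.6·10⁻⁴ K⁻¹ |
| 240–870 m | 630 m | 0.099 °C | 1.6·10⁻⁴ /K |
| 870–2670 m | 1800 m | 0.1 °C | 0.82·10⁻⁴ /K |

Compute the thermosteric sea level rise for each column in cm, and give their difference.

A 140 × 1.2 × 2.6×10⁻⁴ = 0.04368 m
A Layer 2: 750 × 0.68 × 1.8×10⁻⁴ = 0.09180 m
A total: 0.13548 m
B Layer 1: 0.64 × 240 × 1.6×10⁻⁴ = 0.024576 m
B 240–870 m: 630 × 1.6×10⁻⁴ × 0.099 = 0.0099792 m
B Layer 3: 1800 × 0.1 × 0.82×10⁻⁴ = 0.01476 m
B total: 0.0493152 m
Difference: 0.13548 − 0.0493152 = 0.0861648 m

Δh_A ≈ 13.5 cm, Δh_B ≈ 4.93 cm; difference ≈ 8.62 cm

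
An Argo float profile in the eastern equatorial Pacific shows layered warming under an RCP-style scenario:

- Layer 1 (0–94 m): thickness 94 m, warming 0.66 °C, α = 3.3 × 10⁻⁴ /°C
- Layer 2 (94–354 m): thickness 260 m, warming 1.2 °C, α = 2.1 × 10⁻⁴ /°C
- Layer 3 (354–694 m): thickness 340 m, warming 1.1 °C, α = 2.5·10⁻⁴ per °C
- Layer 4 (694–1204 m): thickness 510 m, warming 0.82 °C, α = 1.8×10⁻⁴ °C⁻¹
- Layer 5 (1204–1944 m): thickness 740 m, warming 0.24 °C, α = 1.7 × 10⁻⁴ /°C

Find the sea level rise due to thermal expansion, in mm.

280 mm

0–94 m: 0.66 × 3.3×10⁻⁴ × 94 = 0.0204732 m
94–354 m: 1.2 × 2.1×10⁻⁴ × 260 = 0.06552 m
354–694 m: 340 × 1.1 × 2.5×10⁻⁴ = 0.09350 m
694–1204 m: 510 × 0.82 × 1.8×10⁻⁴ = 0.075276 m
0.24 × 740 × 1.7×10⁻⁴ = 0.030192 m
Δh = 0.0204732 + 0.06552 + 0.09350 + 0.075276 + 0.030192 = 0.2849612 m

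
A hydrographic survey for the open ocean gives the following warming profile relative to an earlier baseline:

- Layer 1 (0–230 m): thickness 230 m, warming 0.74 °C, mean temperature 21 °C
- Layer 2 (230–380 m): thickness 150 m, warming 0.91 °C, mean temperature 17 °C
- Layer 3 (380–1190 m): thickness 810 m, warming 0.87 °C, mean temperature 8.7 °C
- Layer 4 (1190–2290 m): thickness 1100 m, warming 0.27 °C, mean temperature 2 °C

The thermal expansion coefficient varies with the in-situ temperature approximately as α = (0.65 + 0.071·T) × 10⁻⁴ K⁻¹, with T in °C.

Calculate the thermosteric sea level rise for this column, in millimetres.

about 175 mm

Layer 1: α = (0.65 + 0.071×21)×10⁻⁴ = 2.141×10⁻⁴ K⁻¹
Layer 2: α = (0.65 + 0.071×17)×10⁻⁴ = 1.857×10⁻⁴ K⁻¹
Layer 3: α = (0.65 + 0.071×8.7)×10⁻⁴ = 1.2677×10⁻⁴ K⁻¹
Layer 4: α = (0.65 + 0.071×2)×10⁻⁴ = 0.792×10⁻⁴ K⁻¹
Layer 1: 0.74 × 230 × 2.141×10⁻⁴ = 0.03643982 m
Layer 2: 150 × 0.91 × 1.857×10⁻⁴ = 0.02534805 m
1.2677×10⁻⁴ × 0.87 × 810 = 0.089334819 m
Layer 4: 0.27 × 1100 × 0.792×10⁻⁴ = 0.0235224 m
Δh = 0.03643982 + 0.02534805 + 0.089334819 + 0.0235224 = 0.174645089 m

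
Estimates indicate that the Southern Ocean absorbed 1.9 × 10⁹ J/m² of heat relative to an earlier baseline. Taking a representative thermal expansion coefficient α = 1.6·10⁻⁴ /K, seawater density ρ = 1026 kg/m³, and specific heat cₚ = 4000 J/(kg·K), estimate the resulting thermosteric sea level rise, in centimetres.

Δh = 7.41 cm

Δh = αQ/(ρcₚ) = 1.6×10⁻⁴ × 1.9×10⁹ / (1026 × 4000) ≈ 0.074074 m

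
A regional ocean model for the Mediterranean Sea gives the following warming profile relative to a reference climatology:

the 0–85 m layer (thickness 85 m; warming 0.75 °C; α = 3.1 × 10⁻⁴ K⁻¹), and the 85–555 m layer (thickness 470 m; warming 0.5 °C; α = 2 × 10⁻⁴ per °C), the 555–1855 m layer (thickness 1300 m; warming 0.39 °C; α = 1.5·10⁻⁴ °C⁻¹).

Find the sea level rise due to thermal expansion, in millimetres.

Δh = 143 mm

0.75 × 3.1×10⁻⁴ × 85 = 0.0197625 m
0.5 × 2×10⁻⁴ × 470 = 0.04700 m
Layer 3: 1300 × 1.5×10⁻⁴ × 0.39 = 0.07605 m
Δh = 0.0197625 + 0.04700 + 0.07605 = 0.1428125 m ≈ 143 mm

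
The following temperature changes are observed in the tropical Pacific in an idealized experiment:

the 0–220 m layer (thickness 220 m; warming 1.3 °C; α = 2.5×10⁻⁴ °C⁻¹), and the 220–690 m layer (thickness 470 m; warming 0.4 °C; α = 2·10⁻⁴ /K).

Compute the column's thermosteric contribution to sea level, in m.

about 0.109 m

2.5×10⁻⁴ × 220 × 1.3 = 0.07150 m
0.4 × 2×10⁻⁴ × 470 = 0.03760 m
Δh = 0.07150 + 0.03760 = 0.10910 m ≈ 0.109 m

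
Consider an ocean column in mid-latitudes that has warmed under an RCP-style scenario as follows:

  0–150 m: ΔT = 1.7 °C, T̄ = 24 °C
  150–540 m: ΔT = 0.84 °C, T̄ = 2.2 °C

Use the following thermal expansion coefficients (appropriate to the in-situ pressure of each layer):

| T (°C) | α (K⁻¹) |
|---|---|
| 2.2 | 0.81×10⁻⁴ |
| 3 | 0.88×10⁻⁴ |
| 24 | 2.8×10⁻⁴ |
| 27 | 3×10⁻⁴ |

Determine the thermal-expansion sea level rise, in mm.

Δh ≈ 98 mm

Layer 1 at 24 °C → α = 2.8×10⁻⁴ K⁻¹
Layer 2 at 2.2 °C → α = 0.81×10⁻⁴ K⁻¹
0–150 m: 150 × 2.8×10⁻⁴ × 1.7 = 0.07140 m
0.84 × 390 × 0.81×10⁻⁴ = 0.0265356 m
Δh = 0.07140 + 0.0265356 = 0.0979356 m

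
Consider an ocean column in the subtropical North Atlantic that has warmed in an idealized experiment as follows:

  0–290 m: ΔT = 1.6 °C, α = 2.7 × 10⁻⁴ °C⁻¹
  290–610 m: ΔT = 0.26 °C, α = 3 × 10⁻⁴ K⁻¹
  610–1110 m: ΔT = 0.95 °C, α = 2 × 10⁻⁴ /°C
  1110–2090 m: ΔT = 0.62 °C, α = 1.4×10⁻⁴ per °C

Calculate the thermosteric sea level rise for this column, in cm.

Δh ≈ 33.0 cm

0–290 m: 2.7×10⁻⁴ × 290 × 1.6 = 0.12528 m
290–610 m: 3×10⁻⁴ × 0.26 × 320 = 0.02496 m
Layer 3: 500 × 0.95 × 2×10⁻⁴ = 0.09500 m
1110–2090 m: 1.4×10⁻⁴ × 980 × 0.62 = 0.085064 m
Δh = 0.12528 + 0.02496 + 0.09500 + 0.085064 = 0.330304 m ≈ 33.0 cm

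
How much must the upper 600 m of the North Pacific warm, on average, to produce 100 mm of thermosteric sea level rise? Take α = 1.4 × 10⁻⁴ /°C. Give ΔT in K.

1.19 K

ΔT = Δh/(αH) = 0.1 / (1.4×10⁻⁴ × 600) ≈ 1.190 K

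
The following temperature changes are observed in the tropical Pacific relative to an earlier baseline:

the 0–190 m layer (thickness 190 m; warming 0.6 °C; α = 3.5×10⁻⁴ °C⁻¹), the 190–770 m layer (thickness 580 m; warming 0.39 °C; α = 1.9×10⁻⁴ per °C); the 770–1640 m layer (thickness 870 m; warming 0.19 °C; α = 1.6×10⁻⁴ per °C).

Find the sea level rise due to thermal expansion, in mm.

0–190 m: 190 × 3.5×10⁻⁴ × 0.6 = 0.03990 m
Layer 2: 1.9×10⁻⁴ × 580 × 0.39 = 0.042978 m
Layer 3: 870 × 1.6×10⁻⁴ × 0.19 = 0.026448 m
Δh = 0.03990 + 0.042978 + 0.026448 = 0.109326 m

Δh ≈ 109 mm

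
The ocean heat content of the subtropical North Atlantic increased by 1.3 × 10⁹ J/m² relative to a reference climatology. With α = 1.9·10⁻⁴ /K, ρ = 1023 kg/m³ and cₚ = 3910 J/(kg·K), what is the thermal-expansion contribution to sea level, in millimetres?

Δh = αQ/(ρcₚ) = 1.9×10⁻⁴ × 1.3×10⁹ / (1023 × 3910) ≈ 0.061751 m

Δh = 61.8 mm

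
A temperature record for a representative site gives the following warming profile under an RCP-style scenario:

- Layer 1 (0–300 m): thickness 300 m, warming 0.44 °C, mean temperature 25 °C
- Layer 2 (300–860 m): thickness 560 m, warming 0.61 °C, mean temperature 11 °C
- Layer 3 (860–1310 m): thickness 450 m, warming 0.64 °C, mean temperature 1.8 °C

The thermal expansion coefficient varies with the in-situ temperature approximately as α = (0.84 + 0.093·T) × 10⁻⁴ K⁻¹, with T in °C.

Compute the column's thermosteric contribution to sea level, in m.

0.134 m of thermosteric rise

Layer 1: α = (0.84 + 0.093×25)×10⁻⁴ = 3.165×10⁻⁴ K⁻¹
Layer 2: α = (0.84 + 0.093×11)×10⁻⁴ = 1.863×10⁻⁴ K⁻¹
Layer 3: α = (0.84 + 0.093×1.8)×10⁻⁴ = 1.0074×10⁻⁴ K⁻¹
0–300 m: 300 × 0.44 × 3.165×10⁻⁴ = 0.041778 m
300–860 m: 1.863×10⁻⁴ × 560 × 0.61 = 0.06364008 m
860–1310 m: 0.64 × 450 × 1.0074×10⁻⁴ = 0.02901312 m
Δh = 0.041778 + 0.06364008 + 0.02901312 = 0.1344312 m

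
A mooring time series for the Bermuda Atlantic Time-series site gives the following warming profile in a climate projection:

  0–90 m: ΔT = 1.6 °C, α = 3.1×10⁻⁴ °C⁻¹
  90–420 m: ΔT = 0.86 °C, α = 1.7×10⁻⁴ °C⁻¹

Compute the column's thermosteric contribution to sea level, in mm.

90 × 1.6 × 3.1×10⁻⁴ = 0.04464 m
Layer 2: 0.86 × 330 × 1.7×10⁻⁴ = 0.048246 m
Δh = 0.04464 + 0.048246 = 0.092886 m

93 mm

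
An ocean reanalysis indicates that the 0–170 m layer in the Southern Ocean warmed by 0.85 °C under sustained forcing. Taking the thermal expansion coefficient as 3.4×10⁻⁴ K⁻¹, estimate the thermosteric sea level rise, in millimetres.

Δh ≈ 49.1 mm

Δh = αΔT·H = 3.4×10⁻⁴ × 0.85 × 170 = 0.04913 m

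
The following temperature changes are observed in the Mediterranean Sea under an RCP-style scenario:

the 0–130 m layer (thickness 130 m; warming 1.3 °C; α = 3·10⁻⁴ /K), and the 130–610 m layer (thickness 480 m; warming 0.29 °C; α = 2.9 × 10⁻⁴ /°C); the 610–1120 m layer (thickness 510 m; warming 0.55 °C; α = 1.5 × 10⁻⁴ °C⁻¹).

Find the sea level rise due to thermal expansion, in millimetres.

0–130 m: 130 × 3×10⁻⁴ × 1.3 = 0.05070 m
2.9×10⁻⁴ × 0.29 × 480 = 0.040368 m
Layer 3: 1.5×10⁻⁴ × 510 × 0.55 = 0.042075 m
Δh = 0.05070 + 0.040368 + 0.042075 = 0.133143 m ≈ 130 mm

130 mm of thermosteric rise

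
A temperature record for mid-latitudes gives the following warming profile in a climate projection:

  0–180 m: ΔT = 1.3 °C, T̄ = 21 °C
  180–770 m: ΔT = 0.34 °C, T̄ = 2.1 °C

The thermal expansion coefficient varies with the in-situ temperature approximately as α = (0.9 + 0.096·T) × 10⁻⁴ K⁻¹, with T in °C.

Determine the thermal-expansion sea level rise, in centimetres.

Δh = 9.03 cm

Layer 1: α = (0.9 + 0.096×21)×10⁻⁴ = 2.916×10⁻⁴ K⁻¹
Layer 2: α = (0.9 + 0.096×2.1)×10⁻⁴ = 1.1016×10⁻⁴ K⁻¹
2.916×10⁻⁴ × 1.3 × 180 = 0.0682344 m
180–770 m: 590 × 0.34 × 1.1016×10⁻⁴ = 0.022098096 m
Δh = 0.0682344 + 0.022098096 = 0.090332496 m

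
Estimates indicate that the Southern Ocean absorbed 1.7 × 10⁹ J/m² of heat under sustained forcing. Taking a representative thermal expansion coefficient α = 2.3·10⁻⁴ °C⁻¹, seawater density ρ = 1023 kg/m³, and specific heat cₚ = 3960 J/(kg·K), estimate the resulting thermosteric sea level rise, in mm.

96.5 mm of thermosteric rise

Δh = αQ/(ρcₚ) = 2.3×10⁻⁴ × 1.7×10⁹ / (1023 × 3960) ≈ 0.096517 m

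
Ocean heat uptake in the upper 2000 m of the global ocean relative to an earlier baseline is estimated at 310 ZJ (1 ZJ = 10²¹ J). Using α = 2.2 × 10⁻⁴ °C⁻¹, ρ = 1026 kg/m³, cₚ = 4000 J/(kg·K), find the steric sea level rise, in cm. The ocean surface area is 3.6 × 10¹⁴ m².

Per unit area: Q = 310×10²¹ / (3.6×10¹⁴) ≈ 8.611×10⁸ J/m²
Δh = αQ/(ρcₚ) = 2.2×10⁻⁴ × 8.611×10⁸ / (1026 × 4000) ≈ 0.04616 m

4.6 cm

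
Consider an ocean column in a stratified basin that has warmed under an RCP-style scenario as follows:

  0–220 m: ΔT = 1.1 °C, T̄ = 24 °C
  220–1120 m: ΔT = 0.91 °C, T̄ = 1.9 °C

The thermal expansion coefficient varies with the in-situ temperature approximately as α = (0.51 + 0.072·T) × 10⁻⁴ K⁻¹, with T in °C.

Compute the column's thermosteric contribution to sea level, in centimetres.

Layer 1: α = (0.51 + 0.072×24)×10⁻⁴ = 2.238×10⁻⁴ K⁻¹
Layer 2: α = (0.51 + 0.072×1.9)×10⁻⁴ = 0.6468×10⁻⁴ K⁻¹
2.238×10⁻⁴ × 220 × 1.1 = 0.0541596 m
0.91 × 0.6468×10⁻⁴ × 900 = 0.05297292 m
Δh = 0.0541596 + 0.05297292 = 0.10713252 m

Δh = 10.7 cm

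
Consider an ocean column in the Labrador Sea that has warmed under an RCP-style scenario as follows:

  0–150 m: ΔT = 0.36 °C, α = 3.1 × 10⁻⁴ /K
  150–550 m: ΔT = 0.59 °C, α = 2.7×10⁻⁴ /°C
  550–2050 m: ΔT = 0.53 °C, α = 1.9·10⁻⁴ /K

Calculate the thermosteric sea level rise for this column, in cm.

23.2 cm

Layer 1: 3.1×10⁻⁴ × 0.36 × 150 = 0.01674 m
150–550 m: 0.59 × 400 × 2.7×10⁻⁴ = 0.06372 m
550–2050 m: 1.9×10⁻⁴ × 0.53 × 1500 = 0.15105 m
Δh = 0.01674 + 0.06372 + 0.15105 = 0.23151 m ≈ 23.2 cm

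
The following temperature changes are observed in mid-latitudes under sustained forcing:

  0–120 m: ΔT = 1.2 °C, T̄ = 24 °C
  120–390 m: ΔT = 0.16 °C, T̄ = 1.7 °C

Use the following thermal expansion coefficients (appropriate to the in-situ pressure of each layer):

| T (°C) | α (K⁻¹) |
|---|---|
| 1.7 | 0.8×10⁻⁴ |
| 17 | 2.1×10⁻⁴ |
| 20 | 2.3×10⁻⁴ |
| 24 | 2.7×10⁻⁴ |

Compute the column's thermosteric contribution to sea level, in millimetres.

42 mm

Layer 1 at 24 °C → α = 2.7×10⁻⁴ K⁻¹
Layer 2 at 1.7 °C → α = 0.8×10⁻⁴ K⁻¹
Layer 1: 120 × 1.2 × 2.7×10⁻⁴ = 0.03888 m
0.8×10⁻⁴ × 270 × 0.16 = 0.003456 m
Δh = 0.03888 + 0.003456 = 0.042336 m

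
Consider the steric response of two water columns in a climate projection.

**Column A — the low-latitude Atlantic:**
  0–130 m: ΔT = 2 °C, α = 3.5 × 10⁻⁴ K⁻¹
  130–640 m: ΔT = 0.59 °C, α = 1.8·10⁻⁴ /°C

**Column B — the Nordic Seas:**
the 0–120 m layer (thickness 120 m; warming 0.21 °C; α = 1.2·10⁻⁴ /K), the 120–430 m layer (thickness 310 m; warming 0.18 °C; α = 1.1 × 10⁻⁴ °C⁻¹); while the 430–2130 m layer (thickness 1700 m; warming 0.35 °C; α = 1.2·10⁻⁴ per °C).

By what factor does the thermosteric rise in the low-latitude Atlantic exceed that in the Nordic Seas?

A Layer 1: 3.5×10⁻⁴ × 130 × 2 = 0.09100 m
A 0.59 × 510 × 1.8×10⁻⁴ = 0.054162 m
A total: 0.145162 m
B 0–120 m: 1.2×10⁻⁴ × 120 × 0.21 = 0.003024 m
B 310 × 1.1×10⁻⁴ × 0.18 = 0.006138 m
B 0.35 × 1700 × 1.2×10⁻⁴ = 0.07140 m
B total: 0.080562 m
Ratio: 0.145162 / 0.080562 ≈ 1.802

1.8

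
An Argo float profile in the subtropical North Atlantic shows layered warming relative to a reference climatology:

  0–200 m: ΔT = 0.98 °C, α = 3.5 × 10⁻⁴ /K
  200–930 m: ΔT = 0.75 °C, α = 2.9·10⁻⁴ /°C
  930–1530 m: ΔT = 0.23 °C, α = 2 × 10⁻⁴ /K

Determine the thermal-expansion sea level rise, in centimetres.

Δh = 25 cm

Layer 1: 0.98 × 200 × 3.5×10⁻⁴ = 0.06860 m
Layer 2: 2.9×10⁻⁴ × 0.75 × 730 = 0.158775 m
930–1530 m: 0.23 × 600 × 2×10⁻⁴ = 0.02760 m
Δh = 0.06860 + 0.158775 + 0.02760 = 0.254975 m ≈ 25 cm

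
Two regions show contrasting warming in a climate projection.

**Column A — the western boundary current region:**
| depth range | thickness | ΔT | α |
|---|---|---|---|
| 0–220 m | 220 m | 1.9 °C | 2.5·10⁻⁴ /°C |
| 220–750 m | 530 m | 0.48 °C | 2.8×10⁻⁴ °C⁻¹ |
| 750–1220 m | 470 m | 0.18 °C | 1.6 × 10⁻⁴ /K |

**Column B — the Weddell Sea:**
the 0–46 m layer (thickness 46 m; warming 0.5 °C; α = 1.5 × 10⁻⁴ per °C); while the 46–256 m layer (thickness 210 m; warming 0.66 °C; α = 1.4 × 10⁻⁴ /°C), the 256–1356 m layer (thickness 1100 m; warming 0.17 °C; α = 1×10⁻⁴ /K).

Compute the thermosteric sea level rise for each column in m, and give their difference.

Δh_A ≈ 0.189 m, Δh_B ≈ 0.0416 m; difference ≈ 0.148 m

A 220 × 1.9 × 2.5×10⁻⁴ = 0.10450 m
A 0.48 × 530 × 2.8×10⁻⁴ = 0.071232 m
A 470 × 0.18 × 1.6×10⁻⁴ = 0.013536 m
A total: 0.189268 m
B 0–46 m: 1.5×10⁻⁴ × 46 × 0.5 = 0.00345 m
B 210 × 0.66 × 1.4×10⁻⁴ = 0.019404 m
B Layer 3: 0.17 × 1100 × 1×10⁻⁴ = 0.01870 m
B total: 0.041554 m
Difference: 0.189268 − 0.041554 = 0.147714 m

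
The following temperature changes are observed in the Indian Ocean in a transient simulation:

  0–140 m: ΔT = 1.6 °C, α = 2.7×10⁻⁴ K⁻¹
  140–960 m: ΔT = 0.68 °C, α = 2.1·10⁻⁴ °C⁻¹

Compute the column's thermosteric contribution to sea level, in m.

2.7×10⁻⁴ × 1.6 × 140 = 0.06048 m
Layer 2: 0.68 × 2.1×10⁻⁴ × 820 = 0.117096 m
Δh = 0.06048 + 0.117096 = 0.177576 m

about 0.18 m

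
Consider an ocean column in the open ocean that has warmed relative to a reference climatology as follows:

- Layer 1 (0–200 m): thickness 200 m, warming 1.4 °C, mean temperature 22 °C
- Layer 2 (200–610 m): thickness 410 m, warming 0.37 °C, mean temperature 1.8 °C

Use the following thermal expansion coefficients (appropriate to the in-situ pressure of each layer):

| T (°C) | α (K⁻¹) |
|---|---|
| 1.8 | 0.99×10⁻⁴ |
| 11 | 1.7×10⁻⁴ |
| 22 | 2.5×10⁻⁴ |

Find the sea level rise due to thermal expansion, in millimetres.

85 mm

Layer 1 at 22 °C → α = 2.5×10⁻⁴ K⁻¹
Layer 2 at 1.8 °C → α = 0.99×10⁻⁴ K⁻¹
Layer 1: 1.4 × 200 × 2.5×10⁻⁴ = 0.07000 m
Layer 2: 0.99×10⁻⁴ × 0.37 × 410 = 0.0150183 m
Δh = 0.07000 + 0.0150183 = 0.0850183 m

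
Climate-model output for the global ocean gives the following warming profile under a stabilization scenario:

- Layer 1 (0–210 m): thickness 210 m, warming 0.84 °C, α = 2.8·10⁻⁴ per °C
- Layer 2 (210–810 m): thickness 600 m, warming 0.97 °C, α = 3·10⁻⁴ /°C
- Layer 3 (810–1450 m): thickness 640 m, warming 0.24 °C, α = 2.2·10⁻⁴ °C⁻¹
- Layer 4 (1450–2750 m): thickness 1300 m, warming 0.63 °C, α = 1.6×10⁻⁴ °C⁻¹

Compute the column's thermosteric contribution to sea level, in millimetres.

about 389 mm

Layer 1: 0.84 × 210 × 2.8×10⁻⁴ = 0.049392 m
Layer 2: 600 × 3×10⁻⁴ × 0.97 = 0.17460 m
Layer 3: 640 × 2.2×10⁻⁴ × 0.24 = 0.033792 m
Layer 4: 1.6×10⁻⁴ × 1300 × 0.63 = 0.13104 m
Δh = 0.049392 + 0.17460 + 0.033792 + 0.13104 = 0.388824 m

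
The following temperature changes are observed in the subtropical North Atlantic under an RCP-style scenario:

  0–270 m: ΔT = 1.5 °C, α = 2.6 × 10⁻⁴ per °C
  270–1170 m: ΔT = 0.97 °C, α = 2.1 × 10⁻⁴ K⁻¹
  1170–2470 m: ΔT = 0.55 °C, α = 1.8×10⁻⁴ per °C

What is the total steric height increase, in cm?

1.5 × 2.6×10⁻⁴ × 270 = 0.10530 m
270–1170 m: 0.97 × 2.1×10⁻⁴ × 900 = 0.18333 m
1170–2470 m: 1300 × 1.8×10⁻⁴ × 0.55 = 0.12870 m
Δh = 0.10530 + 0.18333 + 0.12870 = 0.41733 m

Δh ≈ 41.7 cm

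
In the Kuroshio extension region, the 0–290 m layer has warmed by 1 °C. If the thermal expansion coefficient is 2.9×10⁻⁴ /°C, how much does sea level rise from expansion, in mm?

Δh = αΔT·H = 2.9×10⁻⁴ × 1 × 290 = 0.08410 m

84 mm of thermosteric rise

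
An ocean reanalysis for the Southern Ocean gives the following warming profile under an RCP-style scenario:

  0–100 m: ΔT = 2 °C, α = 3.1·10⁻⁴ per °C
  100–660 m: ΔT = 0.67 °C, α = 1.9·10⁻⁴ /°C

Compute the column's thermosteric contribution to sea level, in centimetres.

3.1×10⁻⁴ × 2 × 100 = 0.06200 m
100–660 m: 1.9×10⁻⁴ × 0.67 × 560 = 0.071288 m
Δh = 0.06200 + 0.071288 = 0.133288 m

13 cm of thermosteric rise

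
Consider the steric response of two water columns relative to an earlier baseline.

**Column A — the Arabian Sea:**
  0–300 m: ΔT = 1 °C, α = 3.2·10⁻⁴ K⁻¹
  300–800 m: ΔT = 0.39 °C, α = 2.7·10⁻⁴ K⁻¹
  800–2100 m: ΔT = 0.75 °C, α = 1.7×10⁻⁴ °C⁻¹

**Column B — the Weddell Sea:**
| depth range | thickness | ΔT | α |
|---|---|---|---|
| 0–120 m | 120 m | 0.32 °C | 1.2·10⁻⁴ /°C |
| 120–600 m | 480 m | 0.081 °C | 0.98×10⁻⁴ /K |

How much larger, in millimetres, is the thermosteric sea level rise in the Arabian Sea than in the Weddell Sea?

Δh_A − Δh_B ≈ 306 mm

A 1 × 300 × 3.2×10⁻⁴ = 0.09600 m
A Layer 2: 0.39 × 500 × 2.7×10⁻⁴ = 0.05265 m
A 1.7×10⁻⁴ × 0.75 × 1300 = 0.16575 m
A total: 0.31440 m
B Layer 1: 0.32 × 1.2×10⁻⁴ × 120 = 0.004608 m
B 120–600 m: 0.98×10⁻⁴ × 480 × 0.081 = 0.00381024 m
B total: 0.00841824 m
Difference: 0.31440 − 0.00841824 = 0.30598176 m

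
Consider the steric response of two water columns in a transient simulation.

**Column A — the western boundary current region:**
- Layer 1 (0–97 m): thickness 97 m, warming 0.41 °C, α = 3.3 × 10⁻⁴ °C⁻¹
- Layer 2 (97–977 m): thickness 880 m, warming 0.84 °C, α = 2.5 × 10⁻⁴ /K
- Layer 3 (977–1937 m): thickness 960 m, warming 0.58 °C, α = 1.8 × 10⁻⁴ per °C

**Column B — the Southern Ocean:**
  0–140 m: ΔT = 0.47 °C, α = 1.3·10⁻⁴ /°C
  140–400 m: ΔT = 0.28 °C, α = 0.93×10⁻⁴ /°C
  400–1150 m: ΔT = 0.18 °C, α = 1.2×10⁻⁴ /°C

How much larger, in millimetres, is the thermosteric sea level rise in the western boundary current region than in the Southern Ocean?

A 0–97 m: 3.3×10⁻⁴ × 97 × 0.41 = 0.0131241 m
A 880 × 0.84 × 2.5×10⁻⁴ = 0.18480 m
A 0.58 × 960 × 1.8×10⁻⁴ = 0.100224 m
A total: 0.2981481 m
B 0.47 × 140 × 1.3×10⁻⁴ = 0.008554 m
B Layer 2: 0.28 × 260 × 0.93×10⁻⁴ = 0.0067704 m
B 1.2×10⁻⁴ × 0.18 × 750 = 0.01620 m
B total: 0.0315244 m
Difference: 0.2981481 − 0.0315244 = 0.2666237 m

Δh_A − Δh_B ≈ 270 mm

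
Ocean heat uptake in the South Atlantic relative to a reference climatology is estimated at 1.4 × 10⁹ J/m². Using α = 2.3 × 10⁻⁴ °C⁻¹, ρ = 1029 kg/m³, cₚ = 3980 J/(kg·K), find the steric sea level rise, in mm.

Δh = 79 mm

Δh = αQ/(ρcₚ) = 2.3×10⁻⁴ × 1.4×10⁹ / (1029 × 3980) ≈ 0.078624 m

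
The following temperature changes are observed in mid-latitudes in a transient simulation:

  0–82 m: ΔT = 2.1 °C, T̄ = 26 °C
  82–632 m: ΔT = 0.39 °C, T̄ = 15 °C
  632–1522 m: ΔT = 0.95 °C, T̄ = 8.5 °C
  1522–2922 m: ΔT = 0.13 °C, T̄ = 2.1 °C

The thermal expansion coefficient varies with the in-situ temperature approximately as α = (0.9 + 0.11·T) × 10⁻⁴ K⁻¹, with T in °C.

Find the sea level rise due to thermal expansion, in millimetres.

about 295 mm

Layer 1: α = (0.9 + 0.11×26)×10⁻⁴ = 3.76×10⁻⁴ K⁻¹
Layer 2: α = (0.9 + 0.11×15)×10⁻⁴ = 2.55×10⁻⁴ K⁻¹
Layer 3: α = (0.9 + 0.11×8.5)×10⁻⁴ = 1.835×10⁻⁴ K⁻¹
Layer 4: α = (0.9 + 0.11×2.1)×10⁻⁴ = 1.131×10⁻⁴ K⁻¹
Layer 1: 3.76×10⁻⁴ × 82 × 2.1 = 0.0647472 m
Layer 2: 0.39 × 2.55×10⁻⁴ × 550 = 0.0546975 m
632–1522 m: 1.835×10⁻⁴ × 890 × 0.95 = 0.15514925 m
1.131×10⁻⁴ × 1400 × 0.13 = 0.0205842 m
Δh = 0.0647472 + 0.0546975 + 0.15514925 + 0.0205842 = 0.29517815 m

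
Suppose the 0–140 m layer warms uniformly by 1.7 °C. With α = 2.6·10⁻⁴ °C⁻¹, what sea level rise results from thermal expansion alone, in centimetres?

Δh = αΔT·H = 2.6×10⁻⁴ × 1.7 × 140 = 0.06188 m

Δh ≈ 6.2 cm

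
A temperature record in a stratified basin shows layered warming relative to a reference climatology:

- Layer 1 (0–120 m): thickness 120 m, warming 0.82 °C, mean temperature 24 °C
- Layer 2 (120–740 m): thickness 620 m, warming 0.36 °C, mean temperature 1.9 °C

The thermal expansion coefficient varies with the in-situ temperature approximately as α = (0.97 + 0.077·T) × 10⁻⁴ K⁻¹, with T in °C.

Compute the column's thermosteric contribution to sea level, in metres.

Layer 1: α = (0.97 + 0.077×24)×10⁻⁴ = 2.818×10⁻⁴ K⁻¹
Layer 2: α = (0.97 + 0.077×1.9)×10⁻⁴ = 1.1163×10⁻⁴ K⁻¹
Layer 1: 120 × 0.82 × 2.818×10⁻⁴ = 0.02772912 m
120–740 m: 0.36 × 620 × 1.1163×10⁻⁴ = 0.024915816 m
Δh = 0.02772912 + 0.024915816 = 0.052644936 m

about 0.0526 m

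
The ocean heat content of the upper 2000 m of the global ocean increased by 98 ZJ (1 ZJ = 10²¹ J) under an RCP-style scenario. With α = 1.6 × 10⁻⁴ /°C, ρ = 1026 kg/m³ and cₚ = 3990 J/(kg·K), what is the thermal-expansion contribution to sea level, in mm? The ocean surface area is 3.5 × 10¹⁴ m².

about 11 mm

Per unit area: Q = 98×10²¹ / (3.5×10¹⁴) = 2.8×10⁸ J/m²
Δh = αQ/(ρcₚ) = 1.6×10⁻⁴ × 2.8×10⁸ / (1026 × 3990) ≈ 0.010944 m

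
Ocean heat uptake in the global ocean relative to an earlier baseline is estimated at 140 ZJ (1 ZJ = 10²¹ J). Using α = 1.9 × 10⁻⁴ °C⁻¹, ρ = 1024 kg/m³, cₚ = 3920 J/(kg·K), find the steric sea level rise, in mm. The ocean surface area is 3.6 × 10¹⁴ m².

18.4 mm of thermosteric rise

Per unit area: Q = 140×10²¹ / (3.6×10¹⁴) ≈ 3.889×10⁸ J/m²
Δh = αQ/(ρcₚ) = 1.9×10⁻⁴ × 3.889×10⁸ / (1024 × 3920) ≈ 0.018408 m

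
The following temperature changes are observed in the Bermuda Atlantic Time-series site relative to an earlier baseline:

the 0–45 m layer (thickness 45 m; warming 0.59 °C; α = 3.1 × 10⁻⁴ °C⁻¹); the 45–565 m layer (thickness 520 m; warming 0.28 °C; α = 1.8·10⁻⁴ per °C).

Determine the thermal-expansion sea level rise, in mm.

34.4 mm of thermosteric rise

Layer 1: 0.59 × 45 × 3.1×10⁻⁴ = 0.0082305 m
1.8×10⁻⁴ × 0.28 × 520 = 0.026208 m
Δh = 0.0082305 + 0.026208 = 0.0344385 m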